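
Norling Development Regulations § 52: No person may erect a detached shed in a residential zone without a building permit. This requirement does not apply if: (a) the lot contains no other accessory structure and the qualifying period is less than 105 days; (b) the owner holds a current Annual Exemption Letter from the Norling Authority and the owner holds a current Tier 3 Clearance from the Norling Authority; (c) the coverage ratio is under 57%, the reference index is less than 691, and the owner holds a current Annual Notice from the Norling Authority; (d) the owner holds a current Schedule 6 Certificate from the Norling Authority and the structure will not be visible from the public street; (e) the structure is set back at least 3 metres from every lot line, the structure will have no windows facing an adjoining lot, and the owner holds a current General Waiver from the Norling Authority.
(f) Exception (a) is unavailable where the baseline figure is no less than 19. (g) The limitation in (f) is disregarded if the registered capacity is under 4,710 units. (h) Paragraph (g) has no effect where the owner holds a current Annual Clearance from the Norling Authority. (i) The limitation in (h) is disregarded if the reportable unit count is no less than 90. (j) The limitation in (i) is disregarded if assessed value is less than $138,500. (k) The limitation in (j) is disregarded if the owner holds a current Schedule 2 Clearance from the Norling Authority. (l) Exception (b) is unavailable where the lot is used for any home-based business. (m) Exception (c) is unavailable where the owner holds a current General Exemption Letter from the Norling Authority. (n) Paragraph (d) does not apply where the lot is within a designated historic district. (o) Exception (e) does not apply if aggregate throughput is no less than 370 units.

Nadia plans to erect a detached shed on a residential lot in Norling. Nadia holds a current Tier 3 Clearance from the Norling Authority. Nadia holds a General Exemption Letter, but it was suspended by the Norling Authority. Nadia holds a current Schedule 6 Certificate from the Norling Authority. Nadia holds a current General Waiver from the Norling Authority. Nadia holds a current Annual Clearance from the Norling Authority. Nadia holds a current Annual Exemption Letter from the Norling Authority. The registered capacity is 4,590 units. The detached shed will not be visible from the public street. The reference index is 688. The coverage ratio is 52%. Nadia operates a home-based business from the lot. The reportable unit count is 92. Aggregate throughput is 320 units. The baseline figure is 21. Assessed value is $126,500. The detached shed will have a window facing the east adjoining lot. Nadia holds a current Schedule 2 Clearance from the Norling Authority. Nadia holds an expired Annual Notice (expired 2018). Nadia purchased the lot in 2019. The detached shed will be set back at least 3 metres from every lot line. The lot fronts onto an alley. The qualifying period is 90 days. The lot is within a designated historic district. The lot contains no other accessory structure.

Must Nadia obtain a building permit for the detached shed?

No — exception (a) applies; Nadia does not need a building permit.

Exception (a)'s conditions are all satisfied: the lot has no other accessory structure; the qualifying period is 90 days, less than the 105 days limit. Under paragraphs (f)–(k): (f) is triggered (the baseline figure is 21, meeting the 19 threshold), but yields to (g): (g) operates — the registered capacity is 4,590 units, under the 4,710 units limit. (h) would limit (g) — a current Annual Clearance is held — but (i) sets (h) aside: (i) is engaged — the reportable unit count is 92, meeting the 90 threshold. (j) operates (assessed value is $126,500, less than the $138,500 limit), but is set aside by (k): (k) operates against (j): a current Schedule 2 Clearance is held. Exception (a) stands.
All of (b)'s requirements are met (a current Annual Exemption Letter is held; a current Tier 3 Clearance is held). But applying paragraph (l): (l) operates against (b): a home-based business operates on the lot. Exception (b) does not apply.
Exception (c) does not apply: there is no Annual Notice in force.
Exception (d) is satisfied on its face — a current Schedule 6 Certificate is held; the structure will not be visible from the street. But applying paragraph (n): (n) is triggered — the lot is in a historic district. Exception (d) does not apply.
Exception (e) requires that the structure will have no windows facing an adjoining lot; but a window faces an adjoining lot, so (e) is unavailable.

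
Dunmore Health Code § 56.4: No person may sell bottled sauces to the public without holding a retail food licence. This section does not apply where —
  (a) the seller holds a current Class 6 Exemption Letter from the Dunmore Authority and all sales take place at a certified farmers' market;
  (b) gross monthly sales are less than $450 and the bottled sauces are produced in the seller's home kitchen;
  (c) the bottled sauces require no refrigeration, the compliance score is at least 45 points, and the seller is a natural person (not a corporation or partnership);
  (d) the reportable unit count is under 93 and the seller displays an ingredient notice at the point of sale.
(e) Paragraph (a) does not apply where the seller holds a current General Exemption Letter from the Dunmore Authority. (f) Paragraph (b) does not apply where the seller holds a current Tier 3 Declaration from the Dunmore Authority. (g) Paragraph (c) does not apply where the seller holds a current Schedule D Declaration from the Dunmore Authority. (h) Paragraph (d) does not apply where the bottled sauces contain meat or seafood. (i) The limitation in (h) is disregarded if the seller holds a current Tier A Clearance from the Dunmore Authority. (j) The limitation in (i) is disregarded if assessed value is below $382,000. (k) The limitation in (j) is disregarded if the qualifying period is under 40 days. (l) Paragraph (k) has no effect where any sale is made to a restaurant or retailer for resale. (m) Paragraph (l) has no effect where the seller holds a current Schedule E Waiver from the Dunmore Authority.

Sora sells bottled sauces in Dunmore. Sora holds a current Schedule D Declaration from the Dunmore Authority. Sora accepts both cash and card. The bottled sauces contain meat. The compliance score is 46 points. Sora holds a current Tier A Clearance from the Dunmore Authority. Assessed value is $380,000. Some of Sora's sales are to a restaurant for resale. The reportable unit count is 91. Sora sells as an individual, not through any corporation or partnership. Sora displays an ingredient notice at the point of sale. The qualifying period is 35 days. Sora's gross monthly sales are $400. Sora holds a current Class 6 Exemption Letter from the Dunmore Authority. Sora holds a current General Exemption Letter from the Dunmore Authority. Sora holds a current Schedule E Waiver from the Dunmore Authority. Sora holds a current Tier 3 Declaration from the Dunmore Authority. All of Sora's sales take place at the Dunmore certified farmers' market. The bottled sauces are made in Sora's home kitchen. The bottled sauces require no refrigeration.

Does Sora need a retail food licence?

Exception (a) is satisfied on its face — a current Class 6 Exemption Letter is held; all sales are at a certified farmers' market. Turning to paragraph (e): (e) is triggered — a current General Exemption Letter is held. (a) is therefore removed.
All of (b)'s requirements are met (gross monthly sales are $400, less than the $450 limit; the bottled sauces are home-kitchen produced). But: (f) operates against (b): a current Tier 3 Declaration is held. Exception (b) does not apply.
All of (c)'s requirements are met (the bottled sauces are shelf-stable; the compliance score is 46 points, meeting the 45 points threshold; the seller is a natural person). But: (g) is triggered — a current Schedule D Declaration is held. Exception (c) does not apply.
Exception (d): the reportable unit count is 91, under the 93 limit; an ingredient notice is displayed — every condition holds. Applying paragraphs (h)–(m): (h) is engaged (the bottled sauces contain meat), but is itself disapplied by (i): (i) operates — a current Tier A Clearance is held. (j) would limit (i) — assessed value is $380,000, below the $382,000 limit — but (k) sets (j) aside: (k) operates — the qualifying period is 35 days, under the 40 days limit. (l) operates (some sales are to a restaurant for resale), but is set aside by (m): (m) operates — a current Schedule E Waiver is held. So (d) applies.

No — exception (d) applies; Sora is not required to hold a retail food licence.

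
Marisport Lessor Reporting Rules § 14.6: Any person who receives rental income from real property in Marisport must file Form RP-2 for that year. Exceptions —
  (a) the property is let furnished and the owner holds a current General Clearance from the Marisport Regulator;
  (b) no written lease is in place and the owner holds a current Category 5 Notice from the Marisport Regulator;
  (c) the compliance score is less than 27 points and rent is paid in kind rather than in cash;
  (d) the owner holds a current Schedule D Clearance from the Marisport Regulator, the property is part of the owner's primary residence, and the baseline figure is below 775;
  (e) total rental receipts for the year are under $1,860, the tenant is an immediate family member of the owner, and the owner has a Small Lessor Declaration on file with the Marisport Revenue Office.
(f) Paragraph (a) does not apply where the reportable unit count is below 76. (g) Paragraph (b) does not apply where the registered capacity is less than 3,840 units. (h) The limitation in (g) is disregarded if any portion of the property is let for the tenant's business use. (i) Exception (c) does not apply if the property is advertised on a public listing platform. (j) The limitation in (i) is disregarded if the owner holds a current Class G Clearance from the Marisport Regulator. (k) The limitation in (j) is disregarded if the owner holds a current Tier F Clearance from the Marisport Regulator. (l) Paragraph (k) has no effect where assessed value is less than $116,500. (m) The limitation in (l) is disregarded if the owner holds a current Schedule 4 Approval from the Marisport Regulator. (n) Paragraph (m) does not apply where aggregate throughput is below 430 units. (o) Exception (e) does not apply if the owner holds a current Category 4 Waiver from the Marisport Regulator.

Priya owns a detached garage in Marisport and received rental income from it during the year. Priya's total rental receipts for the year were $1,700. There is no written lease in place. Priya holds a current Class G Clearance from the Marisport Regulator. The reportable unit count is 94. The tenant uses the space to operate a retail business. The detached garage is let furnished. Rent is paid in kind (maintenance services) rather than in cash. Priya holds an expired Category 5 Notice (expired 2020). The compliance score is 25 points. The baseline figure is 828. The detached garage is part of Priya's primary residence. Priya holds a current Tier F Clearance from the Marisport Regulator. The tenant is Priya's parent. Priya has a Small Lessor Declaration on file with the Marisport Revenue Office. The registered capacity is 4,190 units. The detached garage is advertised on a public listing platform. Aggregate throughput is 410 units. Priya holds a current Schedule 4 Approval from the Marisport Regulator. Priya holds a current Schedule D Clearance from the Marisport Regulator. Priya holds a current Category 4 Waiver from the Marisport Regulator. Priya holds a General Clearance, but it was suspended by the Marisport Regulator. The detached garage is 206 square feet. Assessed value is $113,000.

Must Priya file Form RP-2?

Exception (a) does not apply: the General Clearance is not current.
Exception (b) requires that the owner holds a current Category 5 Notice from the Marisport Regulator; but the Category 5 Notice is not current, so (b) is unavailable.
Exception (c): the compliance score is 25 points, less than the 27 points limit; rent is paid in kind — every condition holds. Under paragraphs (i)–(n): (i) would limit (c) — the property is publicly advertised — but (j) sets (i) aside: (j) operates against (i): a current Class G Clearance is held. (k) would limit (j) — a current Tier F Clearance is held — but (l) sets (k) aside: (l) operates against (k): assessed value is $113,000, less than the $116,500 limit. (m) would limit (l) — a current Schedule 4 Approval is held — but (n) sets (m) aside: (n) operates against (m): aggregate throughput is 410 units, below the 430 units limit. So (c) applies.
Exception (d) does not apply: the baseline figure is 828, not below 775.
Exception (e) is satisfied on its face — total rental receipts for the year are $1,700, under the $1,860 limit; the tenant is an immediate family member; a Small Lessor Declaration is on file. But applying paragraph (o): (o) applies — a current Category 4 Waiver is held. So (e) is unavailable.

No — exception (c) applies; Priya is not required to file Form RP-2.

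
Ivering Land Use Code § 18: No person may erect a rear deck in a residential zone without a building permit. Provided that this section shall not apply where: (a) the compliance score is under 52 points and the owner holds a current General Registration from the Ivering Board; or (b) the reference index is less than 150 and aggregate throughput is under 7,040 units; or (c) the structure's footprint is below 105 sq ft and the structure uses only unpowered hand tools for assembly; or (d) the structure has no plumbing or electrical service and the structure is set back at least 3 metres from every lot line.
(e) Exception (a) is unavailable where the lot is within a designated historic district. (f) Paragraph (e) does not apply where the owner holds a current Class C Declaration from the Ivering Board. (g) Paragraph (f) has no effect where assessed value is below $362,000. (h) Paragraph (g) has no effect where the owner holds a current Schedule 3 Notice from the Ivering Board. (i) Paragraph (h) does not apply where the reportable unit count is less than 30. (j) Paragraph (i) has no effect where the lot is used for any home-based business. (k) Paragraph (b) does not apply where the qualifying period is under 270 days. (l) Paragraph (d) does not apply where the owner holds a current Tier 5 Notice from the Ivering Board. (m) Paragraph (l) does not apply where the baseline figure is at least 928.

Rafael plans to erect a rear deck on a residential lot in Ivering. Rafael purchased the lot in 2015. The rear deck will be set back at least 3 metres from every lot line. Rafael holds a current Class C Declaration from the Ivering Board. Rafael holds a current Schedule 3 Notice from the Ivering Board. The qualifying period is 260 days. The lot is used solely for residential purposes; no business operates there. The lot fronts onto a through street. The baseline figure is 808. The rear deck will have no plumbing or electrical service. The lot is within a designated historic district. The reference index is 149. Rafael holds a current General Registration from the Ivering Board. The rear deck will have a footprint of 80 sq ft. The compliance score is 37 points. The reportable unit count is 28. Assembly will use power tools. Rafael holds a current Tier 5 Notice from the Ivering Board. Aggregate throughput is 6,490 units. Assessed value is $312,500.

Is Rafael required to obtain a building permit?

Yes — Rafael must obtain a building permit.

Exception (a): the compliance score is 37 points, under the 52 points limit; a current General Registration is held — every condition holds. Turning to paragraphs (e)–(j): (e) operates against (a): the lot is in a historic district. (f) would limit (e) — a current Class C Declaration is held — but (g) sets (f) aside: (g) is engaged — assessed value is $312,500, below the $362,000 limit. (h) would limit (g) — a current Schedule 3 Notice is held — but (i) sets (h) aside: (i) operates — the reportable unit count is 28, less than the 30 limit. (j), which would lift (i), is not triggered — the lot is solely residential. So (a) is unavailable.
Exception (b)'s conditions are all satisfied: the reference index is 149, less than the 150 limit; aggregate throughput is 6,490 units, under the 7,040 units limit. Turning to paragraph (k): (k) operates against (b): the qualifying period is 260 days, under the 270 days limit. So (b) is unavailable.
Exception (c) does not apply: assembly uses power tools.
All of (d)'s requirements are met (there is no plumbing or electrical service; the setback is at least 3 m on every side). Turning to paragraphs (l)–(m): (l) is triggered — a current Tier 5 Notice is held. (m), which would lift (l), does not operate here — the baseline figure is 808, short of 928. Exception (d) does not apply.
Every exception is unavailable, so the rule governs.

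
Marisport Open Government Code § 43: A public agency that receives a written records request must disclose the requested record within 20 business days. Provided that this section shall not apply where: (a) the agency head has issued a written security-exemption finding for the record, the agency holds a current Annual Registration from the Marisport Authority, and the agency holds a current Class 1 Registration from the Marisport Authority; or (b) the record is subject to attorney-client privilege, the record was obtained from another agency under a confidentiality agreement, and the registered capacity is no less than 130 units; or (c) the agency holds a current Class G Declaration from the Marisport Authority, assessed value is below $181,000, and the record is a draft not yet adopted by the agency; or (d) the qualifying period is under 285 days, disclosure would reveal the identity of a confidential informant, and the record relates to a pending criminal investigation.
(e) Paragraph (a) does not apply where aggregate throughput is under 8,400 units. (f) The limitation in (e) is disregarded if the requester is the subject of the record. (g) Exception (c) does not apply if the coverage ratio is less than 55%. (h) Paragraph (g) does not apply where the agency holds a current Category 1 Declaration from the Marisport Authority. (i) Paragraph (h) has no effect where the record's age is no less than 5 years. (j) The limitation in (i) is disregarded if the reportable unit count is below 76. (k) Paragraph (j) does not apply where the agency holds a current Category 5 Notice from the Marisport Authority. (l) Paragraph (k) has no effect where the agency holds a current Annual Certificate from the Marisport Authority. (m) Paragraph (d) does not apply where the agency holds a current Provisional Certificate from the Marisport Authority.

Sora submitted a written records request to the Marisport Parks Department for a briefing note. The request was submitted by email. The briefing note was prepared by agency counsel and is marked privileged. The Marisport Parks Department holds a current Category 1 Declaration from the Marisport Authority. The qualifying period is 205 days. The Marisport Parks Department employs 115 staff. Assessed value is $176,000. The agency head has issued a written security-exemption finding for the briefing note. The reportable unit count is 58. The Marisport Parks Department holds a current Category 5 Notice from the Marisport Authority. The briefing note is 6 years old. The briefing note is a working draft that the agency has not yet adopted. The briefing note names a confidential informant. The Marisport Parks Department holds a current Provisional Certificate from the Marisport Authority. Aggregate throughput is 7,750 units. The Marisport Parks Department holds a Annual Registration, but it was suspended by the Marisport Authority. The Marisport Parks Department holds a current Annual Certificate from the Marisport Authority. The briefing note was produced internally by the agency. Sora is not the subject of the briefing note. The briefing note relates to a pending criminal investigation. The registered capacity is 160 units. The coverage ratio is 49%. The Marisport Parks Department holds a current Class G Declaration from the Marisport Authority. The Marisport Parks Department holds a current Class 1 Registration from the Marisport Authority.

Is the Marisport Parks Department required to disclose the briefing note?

No — exception (c) applies; the Marisport Parks Department is not required to disclose the briefing note.

Exception (a) requires that the agency holds a current Annual Registration from the Marisport Authority; but the Annual Registration is not current, so (a) is unavailable.
Exception (b) requires that the record was obtained from another agency under a confidentiality agreement; but the briefing note was produced internally, so (b) is unavailable.
All of (c)'s requirements are met (a current Class G Declaration is held; assessed value is $176,000, below the $181,000 limit; the briefing note is an unadopted draft). As to paragraphs (g)–(l): (g) is engaged (the coverage ratio is 49%, less than the 55% limit), but is set aside by (h): (h) operates against (g): a current Category 1 Declaration is held. (i) would limit (h) — the record's age is 6 years, meeting the 5 years threshold — but (j) sets (i) aside: (j) operates — the reportable unit count is 58, below the 76 limit. (k) is triggered (a current Category 5 Notice is held), but is overridden by (l): (l) applies — a current Annual Certificate is held. (c) remains available.
Exception (d): the qualifying period is 205 days, under the 285 days limit; the briefing note names a confidential informant; the briefing note relates to a pending investigation — every condition holds. However, paragraph (m) must be considered: (m) operates — a current Provisional Certificate is held. (d) is therefore removed.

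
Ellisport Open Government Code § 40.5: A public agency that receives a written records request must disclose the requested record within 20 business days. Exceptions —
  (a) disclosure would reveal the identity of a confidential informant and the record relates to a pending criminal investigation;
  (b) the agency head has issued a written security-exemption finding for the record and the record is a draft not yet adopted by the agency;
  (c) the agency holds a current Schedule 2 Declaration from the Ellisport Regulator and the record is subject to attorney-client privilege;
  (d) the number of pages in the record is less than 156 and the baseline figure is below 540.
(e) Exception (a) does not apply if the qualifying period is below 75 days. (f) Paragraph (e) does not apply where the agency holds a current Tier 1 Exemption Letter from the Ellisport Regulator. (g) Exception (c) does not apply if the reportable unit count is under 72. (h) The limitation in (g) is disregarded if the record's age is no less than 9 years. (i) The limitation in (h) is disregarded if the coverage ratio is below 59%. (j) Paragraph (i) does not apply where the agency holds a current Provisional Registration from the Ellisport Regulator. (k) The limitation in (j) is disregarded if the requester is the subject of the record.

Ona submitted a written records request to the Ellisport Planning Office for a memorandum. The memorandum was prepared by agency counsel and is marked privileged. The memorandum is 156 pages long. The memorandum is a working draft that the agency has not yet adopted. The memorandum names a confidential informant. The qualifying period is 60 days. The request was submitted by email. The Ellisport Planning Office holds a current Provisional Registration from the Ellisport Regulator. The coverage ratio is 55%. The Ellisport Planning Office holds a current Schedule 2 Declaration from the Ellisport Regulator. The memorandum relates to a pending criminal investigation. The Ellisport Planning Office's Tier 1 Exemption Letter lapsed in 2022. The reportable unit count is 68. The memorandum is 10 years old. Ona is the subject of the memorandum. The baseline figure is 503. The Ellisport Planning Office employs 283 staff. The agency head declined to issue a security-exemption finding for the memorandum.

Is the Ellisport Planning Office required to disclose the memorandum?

Exception (a) is satisfied on its face — the memorandum names a confidential informant; the memorandum relates to a pending investigation. Turning to paragraphs (e)–(f): (e) operates — the qualifying period is 60 days, below the 75 days limit. (f) is not engaged (no current Tier 1 Exemption Letter is held), so (e) stands. So (a) is unavailable.
Exception (b) does not apply: the agency head declined to issue a security-exemption finding.
Exception (c): a current Schedule 2 Declaration is held; the memorandum is privileged — every condition holds. Turning to paragraphs (g)–(k): (g) is triggered — the reportable unit count is 68, under the 72 limit. (h) is triggered (the record's age is 10 years, meeting the 9 years threshold), but is itself disapplied by (i): (i) operates against (h): the coverage ratio is 55%, below the 59% limit. (j) applies (a current Provisional Registration is held), but is displaced by (k): (k) operates against (j): Ona is the subject of the memorandum. Exception (c) does not apply.
Exception (d) requires that the number of pages in the record is less than 156; but the number of pages in the record is 156, not less than 156, so (d) is unavailable.
No exception is made out. the Ellisport Planning Office falls within the general rule.

Yes — the Ellisport Planning Office must disclose the memorandum.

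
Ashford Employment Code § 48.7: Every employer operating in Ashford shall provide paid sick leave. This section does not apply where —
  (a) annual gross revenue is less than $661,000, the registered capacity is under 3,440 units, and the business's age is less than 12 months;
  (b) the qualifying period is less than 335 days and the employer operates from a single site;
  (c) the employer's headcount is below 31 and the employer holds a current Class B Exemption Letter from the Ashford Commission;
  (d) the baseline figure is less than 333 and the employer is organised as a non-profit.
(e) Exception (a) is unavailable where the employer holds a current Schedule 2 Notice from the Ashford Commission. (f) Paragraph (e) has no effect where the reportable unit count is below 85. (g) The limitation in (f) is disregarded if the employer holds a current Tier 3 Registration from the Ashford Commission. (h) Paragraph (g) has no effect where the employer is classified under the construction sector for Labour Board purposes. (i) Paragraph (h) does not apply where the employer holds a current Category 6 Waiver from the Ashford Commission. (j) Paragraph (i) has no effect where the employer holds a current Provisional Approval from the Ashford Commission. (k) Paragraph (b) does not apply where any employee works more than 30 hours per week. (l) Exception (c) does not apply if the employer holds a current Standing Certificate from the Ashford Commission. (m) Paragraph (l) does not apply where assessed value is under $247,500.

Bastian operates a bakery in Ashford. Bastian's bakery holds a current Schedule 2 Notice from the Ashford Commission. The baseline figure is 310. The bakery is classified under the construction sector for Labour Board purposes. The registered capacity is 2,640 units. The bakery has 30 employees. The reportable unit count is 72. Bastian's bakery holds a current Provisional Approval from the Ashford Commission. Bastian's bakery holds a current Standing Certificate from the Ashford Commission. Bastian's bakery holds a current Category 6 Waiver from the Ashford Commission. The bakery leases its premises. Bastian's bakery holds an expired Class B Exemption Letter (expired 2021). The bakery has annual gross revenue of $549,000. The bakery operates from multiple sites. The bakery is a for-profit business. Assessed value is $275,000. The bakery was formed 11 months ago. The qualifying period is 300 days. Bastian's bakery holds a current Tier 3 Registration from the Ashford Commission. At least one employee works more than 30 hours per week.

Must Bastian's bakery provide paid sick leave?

No — exception (a) applies; Bastian's bakery is not required to provide paid sick leave.

Exception (a)'s conditions are all satisfied: annual gross revenue is $549,000, less than the $661,000 limit; the registered capacity is 2,640 units, under the 3,440 units limit; the business's age is 11 months, less than the 12 months limit. As to paragraphs (e)–(j): (e) is triggered (a current Schedule 2 Notice is held), but yields to (f): (f) is triggered — the reportable unit count is 72, below the 85 limit. (g) applies (a current Tier 3 Registration is held), but yields to (h): (h) operates against (g): the bakery is classified under the construction sector. (i) would limit (h) — a current Category 6 Waiver is held — but (j) sets (i) aside: (j) operates against (i): a current Provisional Approval is held. (a) remains available.
Exception (b) fails — the employer operates from multiple sites.
Exception (c) does not apply: no current Class B Exemption Letter is held.
Exception (d) does not apply: the employer is for-profit.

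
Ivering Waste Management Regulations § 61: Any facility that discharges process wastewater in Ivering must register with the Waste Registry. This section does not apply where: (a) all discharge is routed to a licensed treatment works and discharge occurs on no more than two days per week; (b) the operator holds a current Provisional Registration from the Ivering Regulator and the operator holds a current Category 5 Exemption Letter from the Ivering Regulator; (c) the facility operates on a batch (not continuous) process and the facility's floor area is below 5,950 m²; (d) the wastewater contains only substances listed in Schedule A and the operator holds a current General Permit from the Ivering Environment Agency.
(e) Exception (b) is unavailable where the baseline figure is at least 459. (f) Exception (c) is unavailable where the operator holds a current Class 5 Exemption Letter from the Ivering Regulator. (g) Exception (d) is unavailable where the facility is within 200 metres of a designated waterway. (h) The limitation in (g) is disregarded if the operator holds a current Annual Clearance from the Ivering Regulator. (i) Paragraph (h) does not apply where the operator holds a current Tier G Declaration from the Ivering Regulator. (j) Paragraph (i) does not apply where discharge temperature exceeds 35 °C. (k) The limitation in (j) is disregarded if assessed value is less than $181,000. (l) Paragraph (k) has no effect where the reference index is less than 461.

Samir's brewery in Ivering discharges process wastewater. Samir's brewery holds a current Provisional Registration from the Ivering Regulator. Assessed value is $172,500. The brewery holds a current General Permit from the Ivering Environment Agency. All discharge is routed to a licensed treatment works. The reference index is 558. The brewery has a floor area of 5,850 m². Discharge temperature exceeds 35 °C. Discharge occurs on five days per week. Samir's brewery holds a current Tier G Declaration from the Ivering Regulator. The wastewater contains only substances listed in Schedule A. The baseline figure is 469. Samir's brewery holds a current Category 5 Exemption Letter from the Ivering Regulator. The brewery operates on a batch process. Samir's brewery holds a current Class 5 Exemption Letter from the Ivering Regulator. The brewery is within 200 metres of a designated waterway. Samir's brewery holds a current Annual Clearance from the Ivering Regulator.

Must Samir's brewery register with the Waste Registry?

Exception (a) fails — discharge occurs on five days per week.
Exception (b): a current Provisional Registration is held; a current Category 5 Exemption Letter is held — every condition holds. But: (e) is engaged — the baseline figure is 469, meeting the 459 threshold. So (b) is unavailable.
All of (c)'s requirements are met (the facility operates on a batch process; the facility's floor area is 5,850 m², below the 5,950 m² limit). Turning to paragraph (f): (f) operates against (c): a current Class 5 Exemption Letter is held. So (c) is unavailable.
Exception (d) is satisfied on its face — the wastewater is Schedule-A-only; a current General Permit is held. But: (g) applies — the brewery is within 200 m of a designated waterway. (h) would limit (g) — a current Annual Clearance is held — but (i) sets (h) aside: (i) is engaged — a current Tier G Declaration is held. (j) is triggered (discharge temperature exceeds 35 °C), but is overridden by (k): (k) operates against (j): assessed value is $172,500, less than the $181,000 limit. (l), which would lift (k), is inapplicable — the reference index is 558, not less than 461. So (d) is unavailable.
No exception is made out. Samir's brewery falls within the general rule.

Yes — Samir's brewery must register with the Waste Registry.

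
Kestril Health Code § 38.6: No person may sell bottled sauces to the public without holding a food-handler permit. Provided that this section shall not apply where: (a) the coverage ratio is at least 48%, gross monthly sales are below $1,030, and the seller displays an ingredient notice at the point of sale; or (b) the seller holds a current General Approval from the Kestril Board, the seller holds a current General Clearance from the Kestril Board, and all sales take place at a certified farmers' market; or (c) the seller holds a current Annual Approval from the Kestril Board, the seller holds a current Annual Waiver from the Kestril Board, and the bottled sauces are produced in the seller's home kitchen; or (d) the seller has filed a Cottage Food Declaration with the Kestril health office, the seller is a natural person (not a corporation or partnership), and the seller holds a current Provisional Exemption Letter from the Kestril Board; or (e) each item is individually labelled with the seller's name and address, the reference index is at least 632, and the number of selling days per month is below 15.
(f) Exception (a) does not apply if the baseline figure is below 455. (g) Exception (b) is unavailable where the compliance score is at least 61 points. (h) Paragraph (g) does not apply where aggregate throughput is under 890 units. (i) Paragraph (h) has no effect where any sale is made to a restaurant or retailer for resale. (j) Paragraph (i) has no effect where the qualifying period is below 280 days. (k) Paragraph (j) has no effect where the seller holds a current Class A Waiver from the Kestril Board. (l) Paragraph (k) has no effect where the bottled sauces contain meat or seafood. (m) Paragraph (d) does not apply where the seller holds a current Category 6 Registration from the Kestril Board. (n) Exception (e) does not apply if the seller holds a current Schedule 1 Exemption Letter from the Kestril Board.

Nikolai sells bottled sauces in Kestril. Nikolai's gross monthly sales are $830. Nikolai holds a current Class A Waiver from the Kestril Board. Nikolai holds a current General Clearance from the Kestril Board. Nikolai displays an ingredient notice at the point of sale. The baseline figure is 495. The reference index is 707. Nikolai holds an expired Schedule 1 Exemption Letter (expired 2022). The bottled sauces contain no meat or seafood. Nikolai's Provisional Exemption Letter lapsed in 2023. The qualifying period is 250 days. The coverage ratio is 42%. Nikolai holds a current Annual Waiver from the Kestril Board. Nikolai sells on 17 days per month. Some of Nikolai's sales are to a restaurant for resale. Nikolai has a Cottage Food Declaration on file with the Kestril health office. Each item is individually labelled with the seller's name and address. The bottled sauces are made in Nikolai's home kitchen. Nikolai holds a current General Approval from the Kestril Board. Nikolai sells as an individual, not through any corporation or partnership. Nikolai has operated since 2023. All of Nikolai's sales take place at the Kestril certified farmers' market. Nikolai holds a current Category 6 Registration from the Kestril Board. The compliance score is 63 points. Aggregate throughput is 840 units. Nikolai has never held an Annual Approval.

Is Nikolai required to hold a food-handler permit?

Exception (a) fails — the coverage ratio is 42%, short of 48%.
All of (b)'s requirements are met (a current General Approval is held; a current General Clearance is held; all sales are at a certified farmers' market). Turning to paragraphs (g)–(l): (g) operates against (b): the compliance score is 63 points, meeting the 61 points threshold. (h) would limit (g) — aggregate throughput is 840 units, under the 890 units limit — but (i) sets (h) aside: (i) operates against (h): some sales are to a restaurant for resale. (j) operates (the qualifying period is 250 days, below the 280 days limit), but is displaced by (k): (k) applies — a current Class A Waiver is held. (l), which would lift (k), is inapplicable — the bottled sauces contain no meat or seafood. (b) is therefore removed.
Exception (c) requires that the seller holds a current Annual Approval from the Kestril Board; but there is no Annual Approval in force, so (c) is unavailable.
Exception (d) requires that the seller holds a current Provisional Exemption Letter from the Kestril Board; but there is no Provisional Exemption Letter in force, so (d) is unavailable.
Exception (e) requires that the number of selling days per month is below 15; but the number of selling days per month is 17, not below 15, so (e) is unavailable.
No exception displaces § 38.6.

Yes — Nikolai must hold a food-handler permit.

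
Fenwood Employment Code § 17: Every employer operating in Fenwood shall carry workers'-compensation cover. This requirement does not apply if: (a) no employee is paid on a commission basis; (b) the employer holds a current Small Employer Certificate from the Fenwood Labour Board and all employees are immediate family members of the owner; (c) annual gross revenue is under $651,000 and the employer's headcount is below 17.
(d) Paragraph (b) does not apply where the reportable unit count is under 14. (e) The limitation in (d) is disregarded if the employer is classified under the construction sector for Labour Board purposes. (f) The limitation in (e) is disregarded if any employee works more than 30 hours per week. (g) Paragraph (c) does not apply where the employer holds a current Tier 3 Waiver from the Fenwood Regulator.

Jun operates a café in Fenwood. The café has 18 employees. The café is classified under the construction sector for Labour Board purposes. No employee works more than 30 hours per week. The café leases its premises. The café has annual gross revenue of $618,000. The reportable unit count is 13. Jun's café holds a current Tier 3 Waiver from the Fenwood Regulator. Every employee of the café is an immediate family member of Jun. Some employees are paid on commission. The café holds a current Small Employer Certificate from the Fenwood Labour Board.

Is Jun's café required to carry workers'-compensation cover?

No — exception (b) applies; Jun's café is not required to carry workers'-compensation cover.

Exception (a) does not apply: some employees are paid on commission.
All of (b)'s requirements are met (a current Small Employer Certificate is held; every employee is an immediate family member). As to paragraphs (d)–(f): (d) would limit (b) — the reportable unit count is 13, under the 14 limit — but (e) sets (d) aside: (e) is engaged — the café is classified under the construction sector. (f) is inapplicable (no employee exceeds 30 hours/week), so (e) stands. So (b) applies.
Exception (c) fails — the employer's headcount is 18, not below 17.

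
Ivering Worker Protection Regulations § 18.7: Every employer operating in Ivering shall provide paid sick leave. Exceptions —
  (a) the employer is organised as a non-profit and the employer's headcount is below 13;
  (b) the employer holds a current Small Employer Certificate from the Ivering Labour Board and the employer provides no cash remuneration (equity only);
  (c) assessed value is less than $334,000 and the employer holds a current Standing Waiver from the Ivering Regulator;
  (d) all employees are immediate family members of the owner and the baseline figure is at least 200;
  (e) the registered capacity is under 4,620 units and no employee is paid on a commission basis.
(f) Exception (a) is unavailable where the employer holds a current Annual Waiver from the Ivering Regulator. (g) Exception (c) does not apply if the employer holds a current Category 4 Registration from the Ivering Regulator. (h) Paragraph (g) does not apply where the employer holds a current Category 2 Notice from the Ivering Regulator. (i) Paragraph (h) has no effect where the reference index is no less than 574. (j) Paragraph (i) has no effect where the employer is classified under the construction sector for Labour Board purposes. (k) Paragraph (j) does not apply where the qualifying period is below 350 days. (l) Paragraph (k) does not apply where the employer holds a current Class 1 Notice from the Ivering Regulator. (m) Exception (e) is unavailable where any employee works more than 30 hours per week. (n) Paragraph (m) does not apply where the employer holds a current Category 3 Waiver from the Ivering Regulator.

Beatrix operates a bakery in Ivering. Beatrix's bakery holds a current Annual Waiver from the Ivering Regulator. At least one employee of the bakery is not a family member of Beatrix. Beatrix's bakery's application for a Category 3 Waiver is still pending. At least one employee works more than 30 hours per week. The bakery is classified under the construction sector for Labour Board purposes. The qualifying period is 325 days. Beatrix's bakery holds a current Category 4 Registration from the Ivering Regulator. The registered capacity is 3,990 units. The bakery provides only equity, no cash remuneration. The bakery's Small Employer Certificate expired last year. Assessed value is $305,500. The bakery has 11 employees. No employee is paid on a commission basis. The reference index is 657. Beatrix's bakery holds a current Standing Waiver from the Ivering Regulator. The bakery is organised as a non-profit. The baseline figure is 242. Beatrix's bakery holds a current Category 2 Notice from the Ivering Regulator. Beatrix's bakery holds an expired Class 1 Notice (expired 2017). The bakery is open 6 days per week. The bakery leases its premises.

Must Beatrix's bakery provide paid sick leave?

Exception (a): the employer is a non-profit; the employer's headcount is 11, below the 13 limit — every condition holds. However, paragraph (f) must be considered: (f) applies — a current Annual Waiver is held. Exception (a) does not apply.
Exception (b) does not apply: the Small Employer Certificate has expired.
Exception (c): assessed value is $305,500, less than the $334,000 limit; a current Standing Waiver is held — every condition holds. Turning to paragraphs (g)–(l): (g) is triggered — a current Category 4 Registration is held. (h) applies (a current Category 2 Notice is held), but is overridden by (i): (i) operates against (h): the reference index is 657, meeting the 574 threshold. (j) operates (the bakery is classified under the construction sector), but yields to (k): (k) operates against (j): the qualifying period is 325 days, below the 350 days limit. (l) does not operate here (the Class 1 Notice is not current), so (k) stands. So (c) is unavailable.
Exception (d) fails — at least one employee is not a family member.
Exception (e): the registered capacity is 3,990 units, under the 4,620 units limit; no employee is paid on commission — every condition holds. But: (m) operates — at least one employee exceeds 30 hours/week. (n) is inapplicable (there is no Category 3 Waiver in force), so (m) stands. Exception (e) does not apply.
No exception displaces § 18.7.

Yes — Beatrix's bakery must provide paid sick leave.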